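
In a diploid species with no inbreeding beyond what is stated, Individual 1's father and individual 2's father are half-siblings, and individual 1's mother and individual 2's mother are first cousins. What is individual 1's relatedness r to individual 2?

0.09375

Independent pedigree routes through distinct common ancestors add.
Individual 1 and individual 2 are related in two ways: half first cousins through their fathers (r = 1/16) and second cousins through their mothers (r = 1/32).
r = 1/16 + 1/32 = 0.09375.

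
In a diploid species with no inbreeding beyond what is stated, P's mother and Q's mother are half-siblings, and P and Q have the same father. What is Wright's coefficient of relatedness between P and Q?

0.3125

Wright's path rule: contributions from independent ancestry routes add.
P and Q are related in two ways: half first cousins through their mothers (r = 1/16) and half-sibs through their shared father (r = 1/4).
r = 1/16 + 1/4 = 5/16 = 0.3125.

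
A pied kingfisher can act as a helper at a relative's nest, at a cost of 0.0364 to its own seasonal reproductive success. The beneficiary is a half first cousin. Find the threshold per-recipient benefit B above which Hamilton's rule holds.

0.5824

r to a half first cousin = 1/16 (half first cousins share one grandparent — one path of length 4: r = (1/2)^4 = 1/16).
Hamilton's rule with n recipients of equal r: n·r·B > C, so B > C/(n·r) = 0.0364/(1·0.0625) = 0.5824.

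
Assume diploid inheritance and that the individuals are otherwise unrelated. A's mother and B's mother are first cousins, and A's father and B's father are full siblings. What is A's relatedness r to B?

0.15625

Independent pedigree routes through distinct common ancestors add.
A and B are related in two ways: second cousins through their mothers (r = 1/32) and first cousins through their fathers (r = 1/8).
r = 1/32 + 1/8 = 0.15625.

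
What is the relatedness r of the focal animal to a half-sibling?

0.25

Half-sibs share one parent — one path of length 2: r = (1/2)^2 = 1/4.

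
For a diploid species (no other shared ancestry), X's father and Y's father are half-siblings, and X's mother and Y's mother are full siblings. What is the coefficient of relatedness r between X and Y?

Relatedness sums over independent paths through distinct common ancestors.
X and Y are related in two ways: half first cousins through their fathers (r = 1/16) and first cousins through their mothers (r = 1/8).
r = 1/16 + 1/8 = 3/16 = 0.1875.

0.1875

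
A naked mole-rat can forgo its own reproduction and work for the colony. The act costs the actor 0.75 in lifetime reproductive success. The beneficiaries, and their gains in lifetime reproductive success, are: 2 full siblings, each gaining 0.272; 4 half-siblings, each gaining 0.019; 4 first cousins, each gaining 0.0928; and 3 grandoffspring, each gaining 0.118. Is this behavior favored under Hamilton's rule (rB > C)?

Hamilton's rule: the trait is favored when the sum of r·B over every recipient exceeds the actor's cost C.
r to a full sibling = 1/2 (full sibs share both parents — two paths of length 2: r = 2·(1/2)^2 = 1/2).
r to a half-sibling = 1/4 (half-sibs share one parent — one path of length 2: r = (1/2)^2 = 1/4).
r to a first cousin = 1/8 (first cousins share one grandparent pair — two paths of length 4: r = 2·(1/2)^4 = 1/8).
r to a grandoffspring = 0.25 (two parent–offspring links: r = (1/2)^2 = 1/4).
Summing one r·B term per recipient: 2·0.5·0.272 + 4·0.25·0.019 + 4·0.125·0.0928 + 3·0.25·0.118 = 0.4259.
0.4259 < 0.75: the indirect benefit is less than the cost.

No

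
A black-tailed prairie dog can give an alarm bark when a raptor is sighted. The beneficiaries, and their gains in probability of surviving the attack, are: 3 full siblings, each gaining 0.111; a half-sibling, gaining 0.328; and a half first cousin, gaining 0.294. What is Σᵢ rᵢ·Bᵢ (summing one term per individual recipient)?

0.266875

r to a full sibling = 0.5 (full sibs share both parents — two paths of length 2: r = 2·(1/2)^2 = 1/2).
r to a half-sibling = 1/4 (half-sibs share one parent — one path of length 2: r = (1/2)^2 = 1/4).
r to a half first cousin = 1/16 (half first cousins share one grandparent — one path of length 4: r = (1/2)^4 = 1/16).
Summing one r·B term per recipient: 3·0.5·0.111 + 1·0.25·0.328 + 1·0.0625·0.294 = 0.266875.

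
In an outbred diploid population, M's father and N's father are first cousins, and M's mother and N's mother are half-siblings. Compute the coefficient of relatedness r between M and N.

Wright's path rule: contributions from independent ancestry routes add.
M and N are related in two ways: second cousins through their fathers (r = 1/32) and half first cousins through their mothers (r = 1/16).
r = 1/32 + 1/16 = 0.09375.

0.09375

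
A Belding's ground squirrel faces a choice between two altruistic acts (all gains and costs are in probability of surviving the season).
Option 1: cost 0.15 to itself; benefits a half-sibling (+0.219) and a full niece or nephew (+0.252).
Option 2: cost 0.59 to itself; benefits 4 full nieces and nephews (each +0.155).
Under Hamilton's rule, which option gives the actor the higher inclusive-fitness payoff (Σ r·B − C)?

Option 1: r to a half-sibling = 0.25.
Option 1: r to a full niece or nephew = 0.25.
Option 1: Σ r·B − C = (1·0.25·0.219 + 1·0.25·0.252) − 0.15 = -0.03225.
Option 2: r to a full niece or nephew = 0.25.
Option 2: Σ r·B − C = (4·0.25·0.155) − 0.59 = -0.435.
Option 1 has the higher net inclusive-fitness payoff.

Option 1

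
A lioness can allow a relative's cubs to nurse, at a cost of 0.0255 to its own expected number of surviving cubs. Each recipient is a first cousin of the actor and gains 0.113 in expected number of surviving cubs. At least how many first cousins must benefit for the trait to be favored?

2

r to a first cousin = 0.125 (first cousins share one grandparent pair — two paths of length 4: r = 2·(1/2)^4 = 1/8).
Hamilton's rule: n·r·B > C  ⇒  n > C/(r·B) = 0.0255/(0.125·0.113) = 1.805.
The smallest integer exceeding 1.805 is 2.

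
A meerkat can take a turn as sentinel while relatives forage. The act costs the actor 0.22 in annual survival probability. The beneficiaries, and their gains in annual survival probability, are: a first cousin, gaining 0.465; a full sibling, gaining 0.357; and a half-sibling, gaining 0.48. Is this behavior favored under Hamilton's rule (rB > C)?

Yes

Hamilton's rule: the trait is favored when the sum of r·B over every recipient exceeds the actor's cost C.
r to a first cousin = 0.125 (first cousins share one grandparent pair — two paths of length 4: r = 2·(1/2)^4 = 1/8).
r to a full sibling = 0.5 (full sibs share both parents — two paths of length 2: r = 2·(1/2)^2 = 1/2).
r to a half-sibling = 1/4 (half-sibs share one parent — one path of length 2: r = (1/2)^2 = 1/4).
Summing one r·B term per recipient: 1·0.125·0.465 + 1·0.5·0.357 + 1·0.25·0.48 = 0.356625.
0.356625 > 0.22: the indirect benefit exceeds the cost.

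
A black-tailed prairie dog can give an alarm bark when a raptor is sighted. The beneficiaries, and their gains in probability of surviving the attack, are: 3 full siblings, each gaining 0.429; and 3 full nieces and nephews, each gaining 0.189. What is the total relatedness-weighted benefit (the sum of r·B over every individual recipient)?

0.78525

r to a full sibling = 1/2 (full sibs share both parents — two paths of length 2: r = 2·(1/2)^2 = 1/2).
r to a full niece or nephew = 1/4 (full aunt/uncle↔niece/nephew: two paths of length 3 through the shared grandparent pair: r = 2·(1/2)^3 = 1/4).
Summing one r·B term per recipient: 3·0.5·0.429 + 3·0.25·0.189 = 0.78525.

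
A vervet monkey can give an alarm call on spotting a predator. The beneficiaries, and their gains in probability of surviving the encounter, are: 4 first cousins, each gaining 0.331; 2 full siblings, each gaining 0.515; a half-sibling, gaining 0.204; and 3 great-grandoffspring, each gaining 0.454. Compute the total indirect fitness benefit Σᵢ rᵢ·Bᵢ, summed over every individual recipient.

0.90175

r to a first cousin = 0.125 (first cousins share one grandparent pair — two paths of length 4: r = 2·(1/2)^4 = 1/8).
r to a full sibling = 0.5 (full sibs share both parents — two paths of length 2: r = 2·(1/2)^2 = 1/2).
r to a half-sibling = 0.25 (half-sibs share one parent — one path of length 2: r = (1/2)^2 = 1/4).
r to a great-grandoffspring = 0.125 (three parent–offspring links: r = (1/2)^3 = 1/8).
Summing one r·B term per recipient: 4·0.125·0.331 + 2·0.5·0.515 + 1·0.25·0.204 + 3·0.125·0.454 = 0.90175.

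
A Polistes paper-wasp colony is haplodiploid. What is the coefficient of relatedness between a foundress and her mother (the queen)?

0.5

One meiotic link between diploid queen and diploid daughter: r = 1/2.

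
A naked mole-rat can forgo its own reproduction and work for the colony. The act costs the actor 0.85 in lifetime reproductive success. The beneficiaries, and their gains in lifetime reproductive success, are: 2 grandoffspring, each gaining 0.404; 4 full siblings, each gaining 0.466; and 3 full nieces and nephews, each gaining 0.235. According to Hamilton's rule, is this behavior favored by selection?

Hamilton's rule: the trait is favored when the sum of r·B over every recipient exceeds the actor's cost C.
r to a grandoffspring = 0.25 (two parent–offspring links: r = (1/2)^2 = 1/4).
r to a full sibling = 0.5 (full sibs share both parents — two paths of length 2: r = 2·(1/2)^2 = 1/2).
r to a full niece or nephew = 0.25 (full aunt/uncle↔niece/nephew: two paths of length 3 through the shared grandparent pair: r = 2·(1/2)^3 = 1/4).
Summing one r·B term per recipient: 2·0.25·0.404 + 4·0.5·0.466 + 3·0.25·0.235 = 1.31025.
1.31025 > 0.85: the indirect benefit exceeds the cost.

Yes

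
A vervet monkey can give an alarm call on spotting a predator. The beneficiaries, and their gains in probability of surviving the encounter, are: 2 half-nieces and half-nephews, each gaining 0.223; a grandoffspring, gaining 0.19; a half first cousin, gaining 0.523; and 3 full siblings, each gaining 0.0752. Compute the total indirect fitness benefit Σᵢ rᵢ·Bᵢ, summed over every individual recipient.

r to a half-niece or half-nephew = 0.125 (half-aunt/uncle↔niece/nephew: one path of length 3: r = (1/2)^3 = 1/8).
r to a grandoffspring = 0.25 (two parent–offspring links: r = (1/2)^2 = 1/4).
r to a half first cousin = 0.0625 (half first cousins share one grandparent — one path of length 4: r = (1/2)^4 = 1/16).
r to a full sibling = 1/2 (full sibs share both parents — two paths of length 2: r = 2·(1/2)^2 = 1/2).
Summing one r·B term per recipient: 2·0.125·0.223 + 1·0.25·0.19 + 1·0.0625·0.523 + 3·0.5·0.0752 = 0.2487375.

0.2487375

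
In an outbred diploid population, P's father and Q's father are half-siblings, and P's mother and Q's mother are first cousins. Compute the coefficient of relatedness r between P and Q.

Wright's path rule: contributions from independent ancestry routes add.
P and Q are related in two ways: half first cousins through their fathers (r = 1/16) and second cousins through their mothers (r = 1/32).
r = 1/16 + 1/32 = 3/32 = 0.09375.

0.09375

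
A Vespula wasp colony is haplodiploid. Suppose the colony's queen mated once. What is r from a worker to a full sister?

Haplodiploid full sisters inherit their father's entire haploid genome identically (contributing 1/2) and on average half of their mother's contribution (1/2 · 1/2 = 1/4); r = 1/2 + 1/4 = 3/4.

0.75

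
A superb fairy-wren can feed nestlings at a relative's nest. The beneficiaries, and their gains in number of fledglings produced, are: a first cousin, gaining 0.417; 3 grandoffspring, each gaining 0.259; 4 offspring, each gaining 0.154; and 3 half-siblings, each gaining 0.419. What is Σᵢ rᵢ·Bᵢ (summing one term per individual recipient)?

0.868625

r to a first cousin = 0.125 (first cousins share one grandparent pair — two paths of length 4: r = 2·(1/2)^4 = 1/8).
r to a grandoffspring = 1/4 (two parent–offspring links: r = (1/2)^2 = 1/4).
r to an offspring = 0.5 (one parent–offspring link: r = (1/2)^1 = 1/2).
r to a half-sibling = 0.25 (half-sibs share one parent — one path of length 2: r = (1/2)^2 = 1/4).
Summing one r·B term per recipient: 1·0.125·0.417 + 3·0.25·0.259 + 4·0.5·0.154 + 3·0.25·0.419 = 0.868625.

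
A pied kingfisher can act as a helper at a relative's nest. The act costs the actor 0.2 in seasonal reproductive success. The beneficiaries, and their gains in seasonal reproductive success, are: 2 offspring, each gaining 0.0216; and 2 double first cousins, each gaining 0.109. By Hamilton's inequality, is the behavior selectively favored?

No

Hamilton's rule: the trait is favored when the sum of r·B over every recipient exceeds the actor's cost C.
r to an offspring = 0.5 (one parent–offspring link: r = (1/2)^1 = 1/2).
r to a double first cousin = 1/4 (double first cousins share both grandparent pairs — four paths of length 4: r = 4·(1/2)^4 = 1/4).
Summing one r·B term per recipient: 2·0.5·0.0216 + 2·0.25·0.109 = 0.0761.
0.0761 < 0.2: the indirect benefit is less than the cost.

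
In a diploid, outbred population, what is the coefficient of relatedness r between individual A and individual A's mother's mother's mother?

Each parent–offspring link contributes a factor of 1/2, and independent paths through distinct common ancestors add.
Three parent–offspring links: r = (1/2)^3 = 1/8.

0.125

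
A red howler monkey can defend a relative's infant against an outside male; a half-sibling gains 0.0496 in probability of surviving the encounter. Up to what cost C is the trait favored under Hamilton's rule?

0.0124

r to a half-sibling = 1/4 (half-sibs share one parent — one path of length 2: r = (1/2)^2 = 1/4).
Hamilton's rule: n·r·B > C, so the trait is favored while C < n·r·B = 1·0.25·0.0496 = 0.0124.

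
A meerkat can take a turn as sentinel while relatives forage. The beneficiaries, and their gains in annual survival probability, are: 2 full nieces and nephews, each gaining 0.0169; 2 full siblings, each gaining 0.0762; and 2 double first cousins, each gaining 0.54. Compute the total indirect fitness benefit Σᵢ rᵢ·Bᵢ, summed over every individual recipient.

r to a full niece or nephew = 1/4 (full aunt/uncle↔niece/nephew: two paths of length 3 through the shared grandparent pair: r = 2·(1/2)^3 = 1/4).
r to a full sibling = 0.5 (full sibs share both parents — two paths of length 2: r = 2·(1/2)^2 = 1/2).
r to a double first cousin = 1/4 (double first cousins share both grandparent pairs — four paths of length 4: r = 4·(1/2)^4 = 1/4).
Summing one r·B term per recipient: 2·0.25·0.0169 + 2·0.5·0.0762 + 2·0.25·0.54 = 0.35465.

0.35465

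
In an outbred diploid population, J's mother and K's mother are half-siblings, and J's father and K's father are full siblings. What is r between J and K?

0.1875

Independent pedigree routes through distinct common ancestors add.
J and K are related in two ways: half first cousins through their mothers (r = 1/16) and first cousins through their fathers (r = 1/8).
r = 1/16 + 1/8 = 0.1875.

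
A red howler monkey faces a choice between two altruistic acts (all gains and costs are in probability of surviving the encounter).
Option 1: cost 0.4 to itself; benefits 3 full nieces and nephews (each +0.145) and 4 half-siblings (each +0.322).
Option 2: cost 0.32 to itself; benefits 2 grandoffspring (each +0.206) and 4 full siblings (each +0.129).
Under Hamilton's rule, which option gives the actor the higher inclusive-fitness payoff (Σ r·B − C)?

Option 1: r to a full niece or nephew = 0.25.
Option 1: r to a half-sibling = 0.25.
Option 1: Σ r·B − C = (3·0.25·0.145 + 4·0.25·0.322) − 0.4 = 0.03075.
Option 2: r to a grandoffspring = 0.25.
Option 2: r to a full sibling = 0.5.
Option 2: Σ r·B − C = (2·0.25·0.206 + 4·0.5·0.129) − 0.32 = 0.041.
Option 2 has the higher net inclusive-fitness payoff.

Option 2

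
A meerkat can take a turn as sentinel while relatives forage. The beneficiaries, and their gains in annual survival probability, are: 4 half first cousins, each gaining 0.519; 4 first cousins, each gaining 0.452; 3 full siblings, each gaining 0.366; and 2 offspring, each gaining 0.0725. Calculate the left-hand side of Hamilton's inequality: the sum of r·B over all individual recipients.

0.97725

r to a half first cousin = 0.0625 (half first cousins share one grandparent — one path of length 4: r = (1/2)^4 = 1/16).
r to a first cousin = 1/8 (first cousins share one grandparent pair — two paths of length 4: r = 2·(1/2)^4 = 1/8).
r to a full sibling = 0.5 (full sibs share both parents — two paths of length 2: r = 2·(1/2)^2 = 1/2).
r to an offspring = 1/2 (one parent–offspring link: r = (1/2)^1 = 1/2).
Summing one r·B term per recipient: 4·0.0625·0.519 + 4·0.125·0.452 + 3·0.5·0.366 + 2·0.5·0.0725 = 0.97725.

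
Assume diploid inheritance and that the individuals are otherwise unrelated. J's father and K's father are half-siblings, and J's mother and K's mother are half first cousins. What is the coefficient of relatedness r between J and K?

0.078125

Independent pedigree routes through distinct common ancestors add.
J and K are related in two ways: half first cousins through their fathers (r = 1/16) and half second cousins through their mothers (r = 1/64).
r = 1/16 + 1/64 = 5/64 = 0.078125.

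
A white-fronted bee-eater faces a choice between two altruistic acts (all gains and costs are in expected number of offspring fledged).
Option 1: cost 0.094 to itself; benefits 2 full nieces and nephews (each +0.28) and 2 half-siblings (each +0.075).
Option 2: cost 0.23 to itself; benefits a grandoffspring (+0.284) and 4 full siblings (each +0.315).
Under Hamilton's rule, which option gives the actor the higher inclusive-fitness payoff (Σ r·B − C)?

Option 1: r to a full niece or nephew = 0.25.
Option 1: r to a half-sibling = 0.25.
Option 1: Σ r·B − C = (2·0.25·0.28 + 2·0.25·0.075) − 0.094 = 0.0835.
Option 2: r to a grandoffspring = 0.25.
Option 2: r to a full sibling = 0.5.
Option 2: Σ r·B − C = (1·0.25·0.284 + 4·0.5·0.315) − 0.23 = 0.471.
Option 2 has the higher net inclusive-fitness payoff.

Option 2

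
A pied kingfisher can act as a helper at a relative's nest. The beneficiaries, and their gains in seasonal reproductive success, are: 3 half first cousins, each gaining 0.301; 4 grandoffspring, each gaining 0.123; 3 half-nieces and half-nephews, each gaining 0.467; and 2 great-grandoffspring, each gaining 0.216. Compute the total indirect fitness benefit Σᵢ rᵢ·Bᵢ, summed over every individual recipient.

0.4085625

r to a half first cousin = 1/16 (half first cousins share one grandparent — one path of length 4: r = (1/2)^4 = 1/16).
r to a grandoffspring = 1/4 (two parent–offspring links: r = (1/2)^2 = 1/4).
r to a half-niece or half-nephew = 1/8 (half-aunt/uncle↔niece/nephew: one path of length 3: r = (1/2)^3 = 1/8).
r to a great-grandoffspring = 1/8 (three parent–offspring links: r = (1/2)^3 = 1/8).
Summing one r·B term per recipient: 3·0.0625·0.301 + 4·0.25·0.123 + 3·0.125·0.467 + 2·0.125·0.216 = 0.4085625.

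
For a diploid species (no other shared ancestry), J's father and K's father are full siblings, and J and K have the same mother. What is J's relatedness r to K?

Wright's path rule: contributions from independent ancestry routes add.
J and K are related in two ways: first cousins through their fathers (r = 1/8) and half-sibs through their shared mother (r = 1/4).
r = 1/8 + 1/4 = 3/8 = 0.375.

0.375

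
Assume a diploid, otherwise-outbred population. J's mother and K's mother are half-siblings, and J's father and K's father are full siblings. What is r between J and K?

0.1875

Wright's path rule: contributions from independent ancestry routes add.
J and K are related in two ways: half first cousins through their mothers (r = 1/16) and first cousins through their fathers (r = 1/8).
r = 1/16 + 1/8 = 3/16 = 0.1875.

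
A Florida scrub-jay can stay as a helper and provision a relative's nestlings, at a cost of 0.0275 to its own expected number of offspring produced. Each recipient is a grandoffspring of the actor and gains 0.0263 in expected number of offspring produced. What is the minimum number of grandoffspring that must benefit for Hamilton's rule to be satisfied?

5

r to a grandoffspring = 0.25 (two parent–offspring links: r = (1/2)^2 = 1/4).
Hamilton's rule: n·r·B > C  ⇒  n > C/(r·B) = 0.0275/(0.25·0.0263) = 4.183.
The smallest integer exceeding 4.183 is 5.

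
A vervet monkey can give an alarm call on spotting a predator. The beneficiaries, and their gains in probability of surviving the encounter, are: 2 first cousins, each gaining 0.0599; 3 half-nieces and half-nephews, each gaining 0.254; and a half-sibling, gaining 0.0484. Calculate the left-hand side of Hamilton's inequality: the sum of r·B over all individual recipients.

r to a first cousin = 0.125 (first cousins share one grandparent pair — two paths of length 4: r = 2·(1/2)^4 = 1/8).
r to a half-niece or half-nephew = 1/8 (half-aunt/uncle↔niece/nephew: one path of length 3: r = (1/2)^3 = 1/8).
r to a half-sibling = 0.25 (half-sibs share one parent — one path of length 2: r = (1/2)^2 = 1/4).
Summing one r·B term per recipient: 2·0.125·0.0599 + 3·0.125·0.254 + 1·0.25·0.0484 = 0.122325.

0.122325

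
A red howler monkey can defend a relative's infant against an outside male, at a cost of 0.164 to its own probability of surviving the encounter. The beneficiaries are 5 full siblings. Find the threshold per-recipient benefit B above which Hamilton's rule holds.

0.0656

r to a full sibling = 0.5 (full sibs share both parents — two paths of length 2: r = 2·(1/2)^2 = 1/2).
Hamilton's rule with n recipients of equal r: n·r·B > C, so B > C/(n·r) = 0.164/(5·0.5) = 0.0656.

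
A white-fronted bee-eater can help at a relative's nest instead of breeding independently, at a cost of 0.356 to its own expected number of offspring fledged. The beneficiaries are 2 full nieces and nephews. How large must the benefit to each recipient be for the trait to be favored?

r to a full niece or nephew = 1/4 (full aunt/uncle↔niece/nephew: two paths of length 3 through the shared grandparent pair: r = 2·(1/2)^3 = 1/4).
Hamilton's rule with n recipients of equal r: n·r·B > C, so B > C/(n·r) = 0.356/(2·0.25) = 0.712.

0.712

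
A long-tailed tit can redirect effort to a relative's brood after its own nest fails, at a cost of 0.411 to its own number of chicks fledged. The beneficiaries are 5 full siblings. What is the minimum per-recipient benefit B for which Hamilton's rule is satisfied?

r to a full sibling = 0.5 (full sibs share both parents — two paths of length 2: r = 2·(1/2)^2 = 1/2).
Hamilton's rule with n recipients of equal r: n·r·B > C, so B > C/(n·r) = 0.411/(5·0.5) = 0.1644.

0.1644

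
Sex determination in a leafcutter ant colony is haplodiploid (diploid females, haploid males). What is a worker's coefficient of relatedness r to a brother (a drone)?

0.25

Her haploid brother carries none of their father's genes and a random half of their mother's genome; that half matches the maternal half of her own genome with probability 1/2: r = 1/2 · 1/2 = 1/4.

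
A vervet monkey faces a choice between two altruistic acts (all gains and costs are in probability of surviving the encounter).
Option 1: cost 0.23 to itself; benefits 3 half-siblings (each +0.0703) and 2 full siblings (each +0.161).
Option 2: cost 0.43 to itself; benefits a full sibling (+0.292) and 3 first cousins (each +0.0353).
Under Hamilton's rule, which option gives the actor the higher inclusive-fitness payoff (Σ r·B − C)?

Option 1

Option 1: r to a half-sibling = 0.25.
Option 1: r to a full sibling = 0.5.
Option 1: Σ r·B − C = (3·0.25·0.0703 + 2·0.5·0.161) − 0.23 = -0.016275.
Option 2: r to a full sibling = 0.5.
Option 2: r to a first cousin = 0.125.
Option 2: Σ r·B − C = (1·0.5·0.292 + 3·0.125·0.0353) − 0.43 = -0.2707625.
Option 1 has the higher net inclusive-fitness payoff.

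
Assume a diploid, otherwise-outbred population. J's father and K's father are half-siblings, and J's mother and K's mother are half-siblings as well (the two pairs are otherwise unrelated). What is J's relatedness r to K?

With two independent routes of shared ancestry, r is the sum of the two contributions.
J and K are related in two ways: half first cousins through their fathers (r = 1/16) and half first cousins through their mothers (r = 1/16).
r = 1/16 + 1/16 = 0.125.

0.125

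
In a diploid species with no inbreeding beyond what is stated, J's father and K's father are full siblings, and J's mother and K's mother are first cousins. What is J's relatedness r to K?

Relatedness sums over independent paths through distinct common ancestors.
J and K are related in two ways: first cousins through their fathers (r = 1/8) and second cousins through their mothers (r = 1/32).
r = 1/8 + 1/32 = 5/32 = 0.15625.

0.15625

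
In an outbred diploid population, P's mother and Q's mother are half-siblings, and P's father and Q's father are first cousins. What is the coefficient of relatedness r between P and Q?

0.09375

With two independent routes of shared ancestry, r is the sum of the two contributions.
P and Q are related in two ways: half first cousins through their mothers (r = 1/16) and second cousins through their fathers (r = 1/32).
r = 1/16 + 1/32 = 0.09375.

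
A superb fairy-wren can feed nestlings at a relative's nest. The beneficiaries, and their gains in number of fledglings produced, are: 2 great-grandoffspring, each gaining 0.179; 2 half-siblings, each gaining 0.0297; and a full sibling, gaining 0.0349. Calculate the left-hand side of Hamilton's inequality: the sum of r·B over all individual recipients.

r to a great-grandoffspring = 1/8 (three parent–offspring links: r = (1/2)^3 = 1/8).
r to a half-sibling = 1/4 (half-sibs share one parent — one path of length 2: r = (1/2)^2 = 1/4).
r to a full sibling = 1/2 (full sibs share both parents — two paths of length 2: r = 2·(1/2)^2 = 1/2).
Summing one r·B term per recipient: 2·0.125·0.179 + 2·0.25·0.0297 + 1·0.5·0.0349 = 0.07705.

0.07705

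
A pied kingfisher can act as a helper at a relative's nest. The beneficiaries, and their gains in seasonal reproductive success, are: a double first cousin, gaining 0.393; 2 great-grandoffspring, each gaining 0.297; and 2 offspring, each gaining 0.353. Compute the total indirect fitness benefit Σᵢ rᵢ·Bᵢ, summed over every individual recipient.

0.5255

r to a double first cousin = 0.25 (double first cousins share both grandparent pairs — four paths of length 4: r = 4·(1/2)^4 = 1/4).
r to a great-grandoffspring = 1/8 (three parent–offspring links: r = (1/2)^3 = 1/8).
r to an offspring = 0.5 (one parent–offspring link: r = (1/2)^1 = 1/2).
Summing one r·B term per recipient: 1·0.25·0.393 + 2·0.125·0.297 + 2·0.5·0.353 = 0.5255.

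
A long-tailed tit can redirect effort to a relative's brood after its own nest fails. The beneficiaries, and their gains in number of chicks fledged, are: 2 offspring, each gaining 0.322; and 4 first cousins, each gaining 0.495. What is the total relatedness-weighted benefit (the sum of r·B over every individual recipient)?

r to an offspring = 1/2 (one parent–offspring link: r = (1/2)^1 = 1/2).
r to a first cousin = 0.125 (first cousins share one grandparent pair — two paths of length 4: r = 2·(1/2)^4 = 1/8).
Summing one r·B term per recipient: 2·0.5·0.322 + 4·0.125·0.495 = 0.5695.

0.5695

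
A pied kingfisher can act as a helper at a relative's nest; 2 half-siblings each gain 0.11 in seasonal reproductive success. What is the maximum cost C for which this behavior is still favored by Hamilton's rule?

r to a half-sibling = 1/4 (half-sibs share one parent — one path of length 2: r = (1/2)^2 = 1/4).
Hamilton's rule: n·r·B > C, so the trait is favored while C < n·r·B = 2·0.25·0.11 = 0.055.

0.055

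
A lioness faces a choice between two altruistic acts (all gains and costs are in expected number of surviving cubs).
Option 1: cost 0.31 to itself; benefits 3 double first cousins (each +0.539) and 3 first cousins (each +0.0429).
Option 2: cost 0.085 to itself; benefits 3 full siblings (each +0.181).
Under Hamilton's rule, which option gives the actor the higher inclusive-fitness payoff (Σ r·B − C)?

Option 2

Option 1: r to a double first cousin = 0.25.
Option 1: r to a first cousin = 0.125.
Option 1: Σ r·B − C = (3·0.25·0.539 + 3·0.125·0.0429) − 0.31 = 0.1103375.
Option 2: r to a full sibling = 0.5.
Option 2: Σ r·B − C = (3·0.5·0.181) − 0.085 = 0.1865.
Option 2 has the higher net inclusive-fitness payoff.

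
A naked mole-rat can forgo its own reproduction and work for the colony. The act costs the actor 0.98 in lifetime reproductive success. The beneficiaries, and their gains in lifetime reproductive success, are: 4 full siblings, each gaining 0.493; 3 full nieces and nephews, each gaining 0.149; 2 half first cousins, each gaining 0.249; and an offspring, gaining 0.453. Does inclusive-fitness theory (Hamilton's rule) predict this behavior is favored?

Yes

Hamilton's rule: the trait is favored when the sum of r·B over every recipient exceeds the actor's cost C.
r to a full sibling = 1/2 (full sibs share both parents — two paths of length 2: r = 2·(1/2)^2 = 1/2).
r to a full niece or nephew = 1/4 (full aunt/uncle↔niece/nephew: two paths of length 3 through the shared grandparent pair: r = 2·(1/2)^3 = 1/4).
r to a half first cousin = 0.0625 (half first cousins share one grandparent — one path of length 4: r = (1/2)^4 = 1/16).
r to an offspring = 0.5 (one parent–offspring link: r = (1/2)^1 = 1/2).
Summing one r·B term per recipient: 4·0.5·0.493 + 3·0.25·0.149 + 2·0.0625·0.249 + 1·0.5·0.453 = 1.355375.
1.355375 > 0.98: the indirect benefit exceeds the cost.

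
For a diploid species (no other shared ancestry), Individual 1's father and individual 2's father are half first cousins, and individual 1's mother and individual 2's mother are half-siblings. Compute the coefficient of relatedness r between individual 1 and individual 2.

0.078125

Independent pedigree routes through distinct common ancestors add.
Individual 1 and individual 2 are related in two ways: half second cousins through their fathers (r = 1/64) and half first cousins through their mothers (r = 1/16).
r = 1/64 + 1/16 = 0.078125.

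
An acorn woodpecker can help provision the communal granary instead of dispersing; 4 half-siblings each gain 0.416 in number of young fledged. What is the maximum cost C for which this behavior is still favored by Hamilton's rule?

0.416

r to a half-sibling = 0.25 (half-sibs share one parent — one path of length 2: r = (1/2)^2 = 1/4).
Hamilton's rule: n·r·B > C, so the trait is favored while C < n·r·B = 4·0.25·0.416 = 0.416.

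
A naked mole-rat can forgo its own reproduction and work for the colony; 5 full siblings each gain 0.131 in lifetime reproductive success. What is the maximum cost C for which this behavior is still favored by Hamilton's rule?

0.3275

r to a full sibling = 0.5 (full sibs share both parents — two paths of length 2: r = 2·(1/2)^2 = 1/2).
Hamilton's rule: n·r·B > C, so the trait is favored while C < n·r·B = 5·0.5·0.131 = 0.3275.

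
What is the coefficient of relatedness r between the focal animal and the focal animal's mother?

0.5

Each parent–offspring link contributes a factor of 1/2, and independent paths through distinct common ancestors add.
One parent–offspring link: r = (1/2)^1 = 1/2.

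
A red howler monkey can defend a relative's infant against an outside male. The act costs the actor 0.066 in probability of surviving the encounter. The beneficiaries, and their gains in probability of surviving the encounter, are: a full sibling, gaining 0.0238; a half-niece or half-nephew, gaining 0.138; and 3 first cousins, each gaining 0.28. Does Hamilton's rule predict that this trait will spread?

Hamilton's rule: the trait is favored when the sum of r·B over every recipient exceeds the actor's cost C.
r to a full sibling = 0.5 (full sibs share both parents — two paths of length 2: r = 2·(1/2)^2 = 1/2).
r to a half-niece or half-nephew = 0.125 (half-aunt/uncle↔niece/nephew: one path of length 3: r = (1/2)^3 = 1/8).
r to a first cousin = 0.125 (first cousins share one grandparent pair — two paths of length 4: r = 2·(1/2)^4 = 1/8).
Summing one r·B term per recipient: 1·0.5·0.0238 + 1·0.125·0.138 + 3·0.125·0.28 = 0.13415.
0.13415 > 0.066: the indirect benefit exceeds the cost.

Yes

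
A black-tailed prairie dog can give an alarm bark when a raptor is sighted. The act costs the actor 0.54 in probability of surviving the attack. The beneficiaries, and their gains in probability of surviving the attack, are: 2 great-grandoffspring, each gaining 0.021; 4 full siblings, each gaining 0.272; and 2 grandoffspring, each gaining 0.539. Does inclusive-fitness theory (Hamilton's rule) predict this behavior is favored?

Yes

Hamilton's rule: the trait is favored when the sum of r·B over every recipient exceeds the actor's cost C.
r to a great-grandoffspring = 0.125 (three parent–offspring links: r = (1/2)^3 = 1/8).
r to a full sibling = 1/2 (full sibs share both parents — two paths of length 2: r = 2·(1/2)^2 = 1/2).
r to a grandoffspring = 0.25 (two parent–offspring links: r = (1/2)^2 = 1/4).
Summing one r·B term per recipient: 2·0.125·0.021 + 4·0.5·0.272 + 2·0.25·0.539 = 0.81875.
0.81875 > 0.54: the indirect benefit exceeds the cost.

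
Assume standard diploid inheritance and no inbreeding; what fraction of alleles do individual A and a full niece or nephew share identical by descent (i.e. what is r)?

Full aunt/uncle↔niece/nephew: two paths of length 3 through the shared grandparent pair: r = 2·(1/2)^3 = 1/4.

0.25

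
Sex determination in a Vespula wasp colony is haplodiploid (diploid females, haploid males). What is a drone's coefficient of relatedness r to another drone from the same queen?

Haploid brothers each carry a random half of the queen's diploid genome, so on average they share half: r = 1/2.

0.5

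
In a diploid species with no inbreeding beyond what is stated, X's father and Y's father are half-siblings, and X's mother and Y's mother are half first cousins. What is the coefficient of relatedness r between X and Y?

0.078125

With two independent routes of shared ancestry, r is the sum of the two contributions.
X and Y are related in two ways: half first cousins through their fathers (r = 1/16) and half second cousins through their mothers (r = 1/64).
r = 1/16 + 1/64 = 0.078125.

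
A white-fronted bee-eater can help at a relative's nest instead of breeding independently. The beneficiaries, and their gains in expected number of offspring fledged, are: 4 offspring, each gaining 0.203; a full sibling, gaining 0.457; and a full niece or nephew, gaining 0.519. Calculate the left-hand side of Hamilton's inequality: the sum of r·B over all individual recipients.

0.76425

r to an offspring = 0.5 (one parent–offspring link: r = (1/2)^1 = 1/2).
r to a full sibling = 1/2 (full sibs share both parents — two paths of length 2: r = 2·(1/2)^2 = 1/2).
r to a full niece or nephew = 0.25 (full aunt/uncle↔niece/nephew: two paths of length 3 through the shared grandparent pair: r = 2·(1/2)^3 = 1/4).
Summing one r·B term per recipient: 4·0.5·0.203 + 1·0.5·0.457 + 1·0.25·0.519 = 0.76425.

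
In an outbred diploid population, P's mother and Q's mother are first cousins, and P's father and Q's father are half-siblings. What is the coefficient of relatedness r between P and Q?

Relatedness sums over independent paths through distinct common ancestors.
P and Q are related in two ways: second cousins through their mothers (r = 1/32) and half first cousins through their fathers (r = 1/16).
r = 1/32 + 1/16 = 0.09375.

0.09375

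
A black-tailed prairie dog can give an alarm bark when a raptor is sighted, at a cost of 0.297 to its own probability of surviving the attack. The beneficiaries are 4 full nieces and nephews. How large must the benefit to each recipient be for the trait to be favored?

0.297

r to a full niece or nephew = 0.25 (full aunt/uncle↔niece/nephew: two paths of length 3 through the shared grandparent pair: r = 2·(1/2)^3 = 1/4).
Hamilton's rule with n recipients of equal r: n·r·B > C, so B > C/(n·r) = 0.297/(4·0.25) = 0.297.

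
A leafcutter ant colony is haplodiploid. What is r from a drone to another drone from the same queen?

Haploid brothers each carry a random half of the queen's diploid genome, so on average they share half: r = 1/2.

0.5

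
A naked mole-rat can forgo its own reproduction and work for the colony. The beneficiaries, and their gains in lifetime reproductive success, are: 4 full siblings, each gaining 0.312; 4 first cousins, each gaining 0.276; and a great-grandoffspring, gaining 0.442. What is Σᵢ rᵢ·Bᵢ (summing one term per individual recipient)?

r to a full sibling = 0.5 (full sibs share both parents — two paths of length 2: r = 2·(1/2)^2 = 1/2).
r to a first cousin = 1/8 (first cousins share one grandparent pair — two paths of length 4: r = 2·(1/2)^4 = 1/8).
r to a great-grandoffspring = 1/8 (three parent–offspring links: r = (1/2)^3 = 1/8).
Summing one r·B term per recipient: 4·0.5·0.312 + 4·0.125·0.276 + 1·0.125·0.442 = 0.81725.

0.81725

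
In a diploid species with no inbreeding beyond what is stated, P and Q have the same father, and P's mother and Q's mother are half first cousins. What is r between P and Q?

0.265625

With two independent routes of shared ancestry, r is the sum of the two contributions.
P and Q are related in two ways: half-sibs through their shared father (r = 1/4) and half second cousins through their mothers (r = 1/64).
r = 1/4 + 1/64 = 17/64 = 0.265625.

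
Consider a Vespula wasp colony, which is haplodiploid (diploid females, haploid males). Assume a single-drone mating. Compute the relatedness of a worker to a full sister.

Haplodiploid full sisters inherit their father's entire haploid genome identically (contributing 1/2) and on average half of their mother's contribution (1/2 · 1/2 = 1/4); r = 1/2 + 1/4 = 3/4.

0.75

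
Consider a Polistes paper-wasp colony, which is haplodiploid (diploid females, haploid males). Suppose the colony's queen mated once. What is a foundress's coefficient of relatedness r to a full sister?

0.75

Haplodiploid full sisters inherit their father's entire haploid genome identically (contributing 1/2) and on average half of their mother's contribution (1/2 · 1/2 = 1/4); r = 1/2 + 1/4 = 3/4.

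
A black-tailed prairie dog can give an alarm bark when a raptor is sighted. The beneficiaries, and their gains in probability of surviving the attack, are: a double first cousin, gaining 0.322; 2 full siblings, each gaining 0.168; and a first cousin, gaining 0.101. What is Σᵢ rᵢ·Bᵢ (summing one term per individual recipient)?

0.261125

r to a double first cousin = 0.25 (double first cousins share both grandparent pairs — four paths of length 4: r = 4·(1/2)^4 = 1/4).
r to a full sibling = 0.5 (full sibs share both parents — two paths of length 2: r = 2·(1/2)^2 = 1/2).
r to a first cousin = 0.125 (first cousins share one grandparent pair — two paths of length 4: r = 2·(1/2)^4 = 1/8).
Summing one r·B term per recipient: 1·0.25·0.322 + 2·0.5·0.168 + 1·0.125·0.101 = 0.261125.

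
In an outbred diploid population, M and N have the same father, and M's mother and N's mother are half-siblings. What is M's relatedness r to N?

Independent pedigree routes through distinct common ancestors add.
M and N are related in two ways: half-sibs through their shared father (r = 1/4) and half first cousins through their mothers (r = 1/16).
r = 1/4 + 1/16 = 5/16 = 0.3125.

0.3125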